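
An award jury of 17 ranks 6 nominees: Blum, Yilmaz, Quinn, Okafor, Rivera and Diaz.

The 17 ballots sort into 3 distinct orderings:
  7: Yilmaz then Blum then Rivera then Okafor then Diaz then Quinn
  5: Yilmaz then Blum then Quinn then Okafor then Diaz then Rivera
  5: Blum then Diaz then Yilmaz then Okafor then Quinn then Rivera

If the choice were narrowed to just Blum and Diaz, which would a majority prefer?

Blum

Ballots ranking Blum above Diaz: 7 + 5 + 5 = 17.
Ballots ranking Diaz above Blum: 17 − 17 = 0.
Blum wins the head-to-head 17–0.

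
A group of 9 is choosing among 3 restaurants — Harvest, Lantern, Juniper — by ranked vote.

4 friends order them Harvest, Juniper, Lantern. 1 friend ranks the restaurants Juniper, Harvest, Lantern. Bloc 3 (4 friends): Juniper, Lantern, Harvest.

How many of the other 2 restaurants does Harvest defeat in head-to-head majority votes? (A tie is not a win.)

Harvest against each rival (9 friends):
Harvest vs Lantern: Harvest, 5–4.
Harvest vs Juniper: Juniper, 5–4.
Harvest beats Lantern; loses to Juniper — 1 pairwise win.

1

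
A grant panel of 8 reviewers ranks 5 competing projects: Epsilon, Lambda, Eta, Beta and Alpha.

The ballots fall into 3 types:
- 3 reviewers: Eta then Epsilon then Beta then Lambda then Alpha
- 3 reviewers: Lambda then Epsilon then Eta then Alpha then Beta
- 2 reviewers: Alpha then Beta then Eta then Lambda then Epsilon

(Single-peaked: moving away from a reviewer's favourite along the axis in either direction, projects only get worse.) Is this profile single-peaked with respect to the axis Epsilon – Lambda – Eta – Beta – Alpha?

no

Axis positions: Epsilon=1, Lambda=2, Eta=3, Beta=4, Alpha=5.
Type 1: ranking walks positions 3-1-4-2-5; Epsilon is ranked above Lambda even though Lambda lies between Epsilon and the peak Eta on the axis — preferences dip and rise again. Not single-peaked.
Type 2: ranking walks positions 2-1-3-5-4; Alpha is ranked above Beta even though Beta lies between Alpha and the peak Lambda on the axis — preferences dip and rise again. Not single-peaked.
Type 3 (peak Alpha at position 5): ranking walks positions 5-4-3-2-1, expanding outward from the peak — single-peaked.
Type 1 violates single-peakedness, so the profile is not single-peaked on this axis.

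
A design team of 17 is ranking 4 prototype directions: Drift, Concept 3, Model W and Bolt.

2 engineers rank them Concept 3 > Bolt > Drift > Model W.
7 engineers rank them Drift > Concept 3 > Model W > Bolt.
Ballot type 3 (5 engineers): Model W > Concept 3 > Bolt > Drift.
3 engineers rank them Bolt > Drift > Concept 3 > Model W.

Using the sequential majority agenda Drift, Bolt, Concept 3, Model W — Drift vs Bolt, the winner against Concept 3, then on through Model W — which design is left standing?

Round 1: Drift vs Bolt — 7–10, Bolt advances.
Round 2: Bolt vs Concept 3 — 3–14, Concept 3 advances.
Round 3: Concept 3 vs Model W — 12–5, Concept 3 advances.
The agenda winner is Concept 3.

Concept 3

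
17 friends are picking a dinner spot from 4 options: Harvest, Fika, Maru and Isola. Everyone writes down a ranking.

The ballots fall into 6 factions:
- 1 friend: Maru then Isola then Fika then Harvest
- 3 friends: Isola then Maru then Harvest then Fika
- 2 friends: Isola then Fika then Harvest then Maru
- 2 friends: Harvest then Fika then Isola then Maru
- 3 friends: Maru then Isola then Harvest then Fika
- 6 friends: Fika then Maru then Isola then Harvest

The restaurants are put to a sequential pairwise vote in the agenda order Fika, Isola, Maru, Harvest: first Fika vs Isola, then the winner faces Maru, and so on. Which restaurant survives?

Round 1: Fika vs Isola — 8–9, Isola advances.
Round 2: Isola vs Maru — 7–10, Maru advances.
Round 3: Maru vs Harvest — 13–4, Maru advances.
Maru survives the agenda.

Maru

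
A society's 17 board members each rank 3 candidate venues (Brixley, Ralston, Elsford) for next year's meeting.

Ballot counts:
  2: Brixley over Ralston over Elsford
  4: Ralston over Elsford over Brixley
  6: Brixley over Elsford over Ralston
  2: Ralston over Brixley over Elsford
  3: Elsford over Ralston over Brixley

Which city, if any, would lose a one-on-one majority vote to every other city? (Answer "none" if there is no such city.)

none

Pairwise majorities:
Brixley vs Ralston: Brixley is ranked higher on 2+6 = 8 ballots, Ralston on 9. Ralston wins 9–8.
Brixley–Elsford: Brixley 10–7.
Ralston–Elsford: Elsford 9–8.
No city is winless: Brixley beats Elsford; Ralston beats Brixley; Elsford beats Ralston. There is no Condorcet loser.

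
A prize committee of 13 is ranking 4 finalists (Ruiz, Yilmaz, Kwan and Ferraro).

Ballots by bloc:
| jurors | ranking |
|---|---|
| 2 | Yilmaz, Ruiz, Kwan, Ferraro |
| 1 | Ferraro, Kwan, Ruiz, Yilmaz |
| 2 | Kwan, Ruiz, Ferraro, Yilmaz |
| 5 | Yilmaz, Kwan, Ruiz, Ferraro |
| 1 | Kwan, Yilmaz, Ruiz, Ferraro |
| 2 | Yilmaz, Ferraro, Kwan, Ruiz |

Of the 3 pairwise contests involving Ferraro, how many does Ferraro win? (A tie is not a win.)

Ferraro against each rival (13 jurors):
Ferraro vs Ruiz: Ruiz wins 10–3.
Ferraro vs Yilmaz: 1+2 = 3 for Ferraro, 10 for Yilmaz — Yilmaz by 10–3.
Ferraro vs Kwan: Ferraro is ranked higher on 1+2 = 3 ballots, Kwan on 10. Kwan wins 10–3.
Ferraro beats no one; loses to Ruiz, Yilmaz, Kwan — 0 pairwise wins.

0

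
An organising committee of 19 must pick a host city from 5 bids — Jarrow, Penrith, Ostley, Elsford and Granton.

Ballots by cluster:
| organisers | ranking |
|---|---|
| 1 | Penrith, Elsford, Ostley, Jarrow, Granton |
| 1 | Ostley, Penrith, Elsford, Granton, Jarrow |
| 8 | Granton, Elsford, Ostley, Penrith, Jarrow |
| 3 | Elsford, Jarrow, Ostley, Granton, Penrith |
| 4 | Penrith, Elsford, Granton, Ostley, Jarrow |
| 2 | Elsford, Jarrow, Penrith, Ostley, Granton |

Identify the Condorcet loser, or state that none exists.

Jarrow

Head-to-head results (19 organisers):
Jarrow vs Penrith: Penrith wins 14–5.
Jarrow vs Ostley: Ostley wins 14–5.
Jarrow vs Elsford: 0 for Jarrow, 19 for Elsford — Elsford by 19–0.
Jarrow vs Granton: 6 to 13, Granton.
Penrith vs Ostley: Ostley, 12–7.
Penrith vs Elsford: Penrith preferred on 1+1+4 = 6 ballots; Elsford wins 13–6.
Penrith vs Granton: Granton wins 11–8.
Ostley vs Elsford: 1 for Ostley, 18 for Elsford — Elsford by 18–1.
Ostley vs Granton: Ostley is ranked higher on 1+1+3+2 = 7 ballots, Granton on 12. Granton wins 12–7.
Elsford vs Granton: 11 to 8, Elsford.
Jarrow loses to every other city — it is the Condorcet loser.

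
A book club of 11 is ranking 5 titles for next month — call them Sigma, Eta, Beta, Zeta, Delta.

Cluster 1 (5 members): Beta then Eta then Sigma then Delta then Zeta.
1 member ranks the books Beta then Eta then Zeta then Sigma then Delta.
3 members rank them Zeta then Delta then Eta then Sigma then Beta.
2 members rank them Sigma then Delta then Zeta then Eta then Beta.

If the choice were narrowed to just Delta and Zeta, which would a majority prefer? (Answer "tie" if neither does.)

Ballots ranking Delta above Zeta: 5 + 2 = 7.
Ballots ranking Zeta above Delta: 11 − 7 = 4.
Delta wins the head-to-head 7–4.

Delta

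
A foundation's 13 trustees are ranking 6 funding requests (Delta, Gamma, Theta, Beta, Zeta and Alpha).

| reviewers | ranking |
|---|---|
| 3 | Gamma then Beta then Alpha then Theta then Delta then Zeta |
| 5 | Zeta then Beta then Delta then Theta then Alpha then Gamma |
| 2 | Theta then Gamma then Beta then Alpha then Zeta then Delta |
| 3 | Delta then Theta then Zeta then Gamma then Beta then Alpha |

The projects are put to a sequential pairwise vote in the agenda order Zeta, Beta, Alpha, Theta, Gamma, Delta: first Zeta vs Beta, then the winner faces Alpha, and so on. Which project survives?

Delta

Round 1: Zeta vs Beta — 8–5, Zeta advances.
Round 2: Zeta vs Alpha — 8–5, Zeta advances.
Round 3: Zeta vs Theta — 5–8, Theta advances.
Round 4: Theta vs Gamma — 10–3, Theta advances.
Round 5: Theta vs Delta — 5–8, Delta advances.
The agenda winner is Delta.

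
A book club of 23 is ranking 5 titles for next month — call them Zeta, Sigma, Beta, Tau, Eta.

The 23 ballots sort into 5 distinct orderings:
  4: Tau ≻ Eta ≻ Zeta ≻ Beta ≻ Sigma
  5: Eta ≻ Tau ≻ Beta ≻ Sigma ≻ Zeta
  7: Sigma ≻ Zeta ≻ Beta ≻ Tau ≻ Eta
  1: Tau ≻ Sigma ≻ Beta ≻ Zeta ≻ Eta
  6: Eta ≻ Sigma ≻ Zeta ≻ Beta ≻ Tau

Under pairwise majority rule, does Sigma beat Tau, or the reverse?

Sigma

Ballots ranking Sigma above Tau: 7 + 6 = 13.
Ballots ranking Tau above Sigma: 23 − 13 = 10.
Sigma wins the head-to-head 13–10.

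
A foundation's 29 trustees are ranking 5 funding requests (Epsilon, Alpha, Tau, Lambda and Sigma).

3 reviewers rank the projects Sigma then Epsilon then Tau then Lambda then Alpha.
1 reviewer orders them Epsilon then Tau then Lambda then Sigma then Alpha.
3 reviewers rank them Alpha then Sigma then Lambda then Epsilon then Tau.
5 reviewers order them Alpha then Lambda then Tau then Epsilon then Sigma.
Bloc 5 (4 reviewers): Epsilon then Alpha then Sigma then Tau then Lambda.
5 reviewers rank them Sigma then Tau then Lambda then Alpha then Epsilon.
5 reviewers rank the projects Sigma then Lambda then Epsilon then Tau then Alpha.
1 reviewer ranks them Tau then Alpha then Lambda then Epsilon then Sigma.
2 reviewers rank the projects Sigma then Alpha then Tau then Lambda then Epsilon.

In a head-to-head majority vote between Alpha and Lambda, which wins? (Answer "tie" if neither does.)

Ballots ranking Alpha above Lambda: 3 + 5 + 4 + 1 + 2 = 15.
Ballots ranking Lambda above Alpha: 29 − 15 = 14.
Alpha wins the head-to-head 15–14.

Alpha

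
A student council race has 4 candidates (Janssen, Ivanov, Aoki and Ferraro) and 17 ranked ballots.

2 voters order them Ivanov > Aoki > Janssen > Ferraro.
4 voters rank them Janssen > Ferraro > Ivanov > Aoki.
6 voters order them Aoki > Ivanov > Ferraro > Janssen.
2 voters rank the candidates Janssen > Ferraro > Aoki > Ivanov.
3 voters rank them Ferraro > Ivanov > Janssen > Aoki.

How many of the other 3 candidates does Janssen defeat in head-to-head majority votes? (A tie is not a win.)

1

Janssen against each rival (17 voters):
Janssen vs Ivanov: 4+2 = 6 for Janssen, 11 for Ivanov — Ivanov by 11–6.
Janssen vs Aoki: Janssen preferred on 4+2+3 = 9 ballots; Janssen wins 9–8.
Janssen vs Ferraro: Ferraro, 9–8.
Janssen beats Aoki; loses to Ivanov, Ferraro — 1 pairwise win.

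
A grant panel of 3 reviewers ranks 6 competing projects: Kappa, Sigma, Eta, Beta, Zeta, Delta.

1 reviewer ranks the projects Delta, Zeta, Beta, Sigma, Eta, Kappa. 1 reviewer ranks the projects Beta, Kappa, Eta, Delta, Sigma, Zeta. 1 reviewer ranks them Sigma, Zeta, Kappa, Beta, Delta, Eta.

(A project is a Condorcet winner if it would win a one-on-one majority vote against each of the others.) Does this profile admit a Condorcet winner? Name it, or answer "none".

none

Pairwise majorities:
Kappa vs Sigma: Sigma wins 2–1.
Kappa vs Eta: Kappa wins 2–1.
Kappa vs Beta: Beta wins 2–1.
Kappa vs Zeta: Zeta, 2–1.
Kappa vs Delta: 2 to 1, Kappa.
Sigma vs Eta: Sigma wins 2–1.
Sigma vs Beta: Beta wins 2–1.
Sigma vs Zeta: Sigma, 2–1.
Sigma vs Delta: Sigma preferred on 1 ballot; Delta wins 2–1.
Eta vs Beta: 0 to 3, Beta.
Eta vs Zeta: 1 for Eta, 2 for Zeta — Zeta by 2–1.
Eta vs Delta: 1 for Eta, 2 for Delta — Delta by 2–1.
Beta vs Zeta: Zeta, 2–1.
Beta vs Delta: Beta, 2–1.
Zeta vs Delta: Zeta is ranked higher on 1 ballot, Delta on 2. Delta wins 2–1.
Every project loses at least once (Kappa loses to Sigma; Sigma loses to Beta; Eta loses to Kappa; Beta loses to Zeta; Zeta loses to Sigma; Delta loses to Kappa). The majority relation contains the cycle Kappa → Delta → Sigma → Kappa, so there is no Condorcet winner.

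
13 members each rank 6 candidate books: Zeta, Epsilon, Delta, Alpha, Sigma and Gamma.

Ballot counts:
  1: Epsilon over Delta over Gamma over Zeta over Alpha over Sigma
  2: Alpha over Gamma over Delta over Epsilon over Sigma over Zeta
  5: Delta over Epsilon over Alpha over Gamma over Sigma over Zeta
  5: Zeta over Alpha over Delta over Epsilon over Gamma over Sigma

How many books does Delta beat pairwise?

Delta against each rival (13 members):
Delta vs Zeta: 8 to 5, Delta.
Delta vs Epsilon: 2+5+5 = 12 for Delta, 1 for Epsilon — Delta by 12–1.
Delta vs Alpha: Delta preferred on 1+5 = 6 ballots; Alpha wins 7–6.
Delta vs Sigma: 13 to 0, Delta.
Delta vs Gamma: 11 to 2, Delta.
Delta beats Zeta, Epsilon, Sigma, Gamma; loses to Alpha — 4 pairwise wins.

4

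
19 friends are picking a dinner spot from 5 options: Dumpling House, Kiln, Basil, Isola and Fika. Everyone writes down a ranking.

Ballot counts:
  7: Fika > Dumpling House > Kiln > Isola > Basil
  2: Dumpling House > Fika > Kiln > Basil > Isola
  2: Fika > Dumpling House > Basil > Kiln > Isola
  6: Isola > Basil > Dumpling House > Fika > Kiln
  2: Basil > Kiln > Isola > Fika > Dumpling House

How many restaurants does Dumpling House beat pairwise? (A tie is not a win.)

3

Dumpling House against each rival (19 friends):
Dumpling House vs Kiln: Dumpling House wins 17–2.
Dumpling House–Basil: Dumpling House 11–8.
Dumpling House–Isola: Dumpling House 11–8.
Dumpling House vs Fika: Fika, 11–8.
Dumpling House beats Kiln, Basil, Isola; loses to Fika — 3 pairwise wins.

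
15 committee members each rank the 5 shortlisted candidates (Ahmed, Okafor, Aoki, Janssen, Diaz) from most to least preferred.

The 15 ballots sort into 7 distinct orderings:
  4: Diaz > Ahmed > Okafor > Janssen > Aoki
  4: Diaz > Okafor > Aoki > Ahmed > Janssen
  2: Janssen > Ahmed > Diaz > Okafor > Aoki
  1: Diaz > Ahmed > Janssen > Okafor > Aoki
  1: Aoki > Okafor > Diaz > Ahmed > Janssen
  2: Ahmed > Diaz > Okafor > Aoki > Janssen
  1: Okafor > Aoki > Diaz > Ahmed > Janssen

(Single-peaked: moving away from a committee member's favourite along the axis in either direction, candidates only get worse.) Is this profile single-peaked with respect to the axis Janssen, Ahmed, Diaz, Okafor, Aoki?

yes

Axis positions: Janssen=1, Ahmed=2, Diaz=3, Okafor=4, Aoki=5.
Cluster 1 (peak Diaz at position 3): ranking walks positions 3-2-4-1-5, expanding outward from the peak — single-peaked.
Cluster 2 (peak Diaz at position 3): ranking walks positions 3-4-5-2-1, expanding outward from the peak — single-peaked.
Cluster 3 (peak Janssen at position 1): ranking walks positions 1-2-3-4-5, expanding outward from the peak — single-peaked.
Cluster 4 (peak Diaz at position 3): ranking walks positions 3-2-1-4-5, expanding outward from the peak — single-peaked.
Cluster 5 (peak Aoki at position 5): ranking walks positions 5-4-3-2-1, expanding outward from the peak — single-peaked.
Cluster 6 (peak Ahmed at position 2): ranking walks positions 2-3-4-5-1, expanding outward from the peak — single-peaked.
Cluster 7 (peak Okafor at position 4): ranking walks positions 4-5-3-2-1, expanding outward from the peak — single-peaked.
Every ranking is single-peaked on this axis.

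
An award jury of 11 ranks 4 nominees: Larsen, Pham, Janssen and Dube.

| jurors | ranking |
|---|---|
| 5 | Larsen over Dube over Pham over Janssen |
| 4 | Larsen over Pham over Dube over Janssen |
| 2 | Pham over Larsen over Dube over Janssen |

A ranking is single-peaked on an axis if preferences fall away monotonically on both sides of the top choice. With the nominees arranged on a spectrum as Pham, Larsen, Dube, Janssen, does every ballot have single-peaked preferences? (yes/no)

yes

Axis positions: Pham=1, Larsen=2, Dube=3, Janssen=4.
Group 1 (peak Larsen at position 2): ranking walks positions 2-3-1-4, expanding outward from the peak — single-peaked.
Group 2 (peak Larsen at position 2): ranking walks positions 2-1-3-4, expanding outward from the peak — single-peaked.
Group 3 (peak Pham at position 1): ranking walks positions 1-2-3-4, expanding outward from the peak — single-peaked.
Every ranking is single-peaked on this axis.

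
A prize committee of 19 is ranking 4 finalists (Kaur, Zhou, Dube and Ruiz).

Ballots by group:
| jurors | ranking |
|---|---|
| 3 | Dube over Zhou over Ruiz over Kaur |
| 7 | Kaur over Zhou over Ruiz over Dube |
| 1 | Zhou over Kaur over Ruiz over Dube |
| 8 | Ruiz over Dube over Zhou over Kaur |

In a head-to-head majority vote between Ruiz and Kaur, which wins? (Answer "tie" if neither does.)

Ballots ranking Ruiz above Kaur: 3 + 8 = 11.
Ballots ranking Kaur above Ruiz: 19 − 11 = 8.
Ruiz wins the head-to-head 11–8.

Ruiz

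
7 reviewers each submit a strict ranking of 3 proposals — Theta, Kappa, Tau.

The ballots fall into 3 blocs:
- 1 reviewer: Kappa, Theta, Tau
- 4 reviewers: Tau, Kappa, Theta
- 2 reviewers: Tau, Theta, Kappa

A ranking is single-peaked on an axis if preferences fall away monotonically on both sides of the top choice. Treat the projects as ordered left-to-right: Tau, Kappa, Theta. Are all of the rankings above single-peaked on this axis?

Axis positions: Tau=1, Kappa=2, Theta=3.
Bloc 1 (peak Kappa at position 2): ranking walks positions 2-3-1, expanding outward from the peak — single-peaked.
Bloc 2 (peak Tau at position 1): ranking walks positions 1-2-3, expanding outward from the peak — single-peaked.
Bloc 3: ranking walks positions 1-3-2; Theta is ranked above Kappa even though Kappa lies between Theta and the peak Tau on the axis — preferences dip and rise again. Not single-peaked.
Bloc 3 violates single-peakedness, so the profile is not single-peaked on this axis.

no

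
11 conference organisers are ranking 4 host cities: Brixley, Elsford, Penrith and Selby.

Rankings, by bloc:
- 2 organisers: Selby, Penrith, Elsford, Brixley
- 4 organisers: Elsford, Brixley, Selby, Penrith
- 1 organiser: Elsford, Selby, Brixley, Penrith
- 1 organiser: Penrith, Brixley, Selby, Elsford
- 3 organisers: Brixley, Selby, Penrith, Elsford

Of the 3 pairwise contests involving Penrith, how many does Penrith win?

Penrith against each rival (11 organisers):
Penrith vs Brixley: Penrith preferred on 2+1 = 3 ballots; Brixley wins 8–3.
Penrith vs Elsford: 6 to 5, Penrith.
Penrith vs Selby: Selby, 10–1.
Penrith beats Elsford; loses to Brixley, Selby — 1 pairwise win.

1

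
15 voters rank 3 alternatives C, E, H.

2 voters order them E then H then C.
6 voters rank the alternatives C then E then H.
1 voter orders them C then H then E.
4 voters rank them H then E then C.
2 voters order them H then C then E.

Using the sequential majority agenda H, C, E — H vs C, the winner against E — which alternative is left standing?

Round 1: H vs C — 8–7, H advances.
Round 2: H vs E — 7–8, E advances.
The agenda winner is E.

E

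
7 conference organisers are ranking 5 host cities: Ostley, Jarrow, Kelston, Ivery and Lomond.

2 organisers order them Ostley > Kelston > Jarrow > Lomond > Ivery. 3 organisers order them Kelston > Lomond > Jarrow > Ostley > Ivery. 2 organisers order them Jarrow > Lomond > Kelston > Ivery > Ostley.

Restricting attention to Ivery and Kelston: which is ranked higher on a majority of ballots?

No ballot ranks Ivery above Kelston: 0.
Ballots ranking Kelston above Ivery: 7 − 0 = 7.
Kelston wins the head-to-head 7–0.

Kelston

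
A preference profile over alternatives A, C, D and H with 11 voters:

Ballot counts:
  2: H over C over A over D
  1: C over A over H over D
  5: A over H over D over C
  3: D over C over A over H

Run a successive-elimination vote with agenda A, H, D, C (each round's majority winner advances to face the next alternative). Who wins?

C

Round 1: A vs H — 9–2, A advances.
Round 2: A vs D — 8–3, A advances.
Round 3: A vs C — 5–6, C advances.
C survives the agenda.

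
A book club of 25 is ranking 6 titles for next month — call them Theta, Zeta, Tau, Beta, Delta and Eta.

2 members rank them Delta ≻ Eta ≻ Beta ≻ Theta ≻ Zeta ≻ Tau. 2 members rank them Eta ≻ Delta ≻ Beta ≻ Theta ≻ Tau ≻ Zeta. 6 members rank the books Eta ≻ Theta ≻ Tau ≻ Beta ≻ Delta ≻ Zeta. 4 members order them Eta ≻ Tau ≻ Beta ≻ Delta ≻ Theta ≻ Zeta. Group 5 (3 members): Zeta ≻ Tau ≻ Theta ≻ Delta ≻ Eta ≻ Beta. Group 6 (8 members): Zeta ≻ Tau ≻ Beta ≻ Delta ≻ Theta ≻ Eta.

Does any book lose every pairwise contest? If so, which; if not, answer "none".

none

Pairwise majorities:
Theta vs Zeta: Theta, 14–11.
Theta vs Tau: 2+2+6 = 10 for Theta, 15 for Tau — Tau by 15–10.
Theta vs Beta: Beta wins 16–9.
Theta vs Delta: Delta wins 16–9.
Theta vs Eta: Theta preferred on 3+8 = 11 ballots; Eta wins 14–11.
Zeta vs Tau: Zeta preferred on 2+3+8 = 13 ballots; Zeta wins 13–12.
Zeta vs Beta: Beta wins 14–11.
Zeta vs Delta: Zeta preferred on 3+8 = 11 ballots; Delta wins 14–11.
Zeta vs Eta: 11 to 14, Eta.
Tau vs Beta: Tau preferred on 6+4+3+8 = 21 ballots; Tau wins 21–4.
Tau vs Delta: Tau is ranked higher on 6+4+3+8 = 21 ballots, Delta on 4. Tau wins 21–4.
Tau vs Eta: Tau is ranked higher on 3+8 = 11 ballots, Eta on 14. Eta wins 14–11.
Beta vs Delta: 18 to 7, Beta.
Beta–Eta: Eta 17–8.
Delta vs Eta: 2+3+8 = 13 for Delta, 12 for Eta — Delta by 13–12.
No book is winless: Theta beats Zeta; Zeta beats Tau; Tau beats Theta; Beta beats Theta; Delta beats Theta; Eta beats Theta. There is no Condorcet loser.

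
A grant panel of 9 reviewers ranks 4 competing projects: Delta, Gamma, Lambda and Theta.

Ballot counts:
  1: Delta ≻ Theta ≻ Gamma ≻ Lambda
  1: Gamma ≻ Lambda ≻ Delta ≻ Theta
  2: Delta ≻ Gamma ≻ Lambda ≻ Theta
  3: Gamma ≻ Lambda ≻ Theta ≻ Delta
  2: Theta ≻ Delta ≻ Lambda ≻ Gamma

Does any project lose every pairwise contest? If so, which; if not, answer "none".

Pairwise majorities:
Delta vs Gamma: Delta preferred on 1+2+2 = 5 ballots; Delta wins 5–4.
Delta vs Lambda: Delta, 5–4.
Delta vs Theta: Delta preferred on 1+1+2 = 4 ballots; Theta wins 5–4.
Gamma vs Lambda: Gamma is ranked higher on 1+1+2+3 = 7 ballots, Lambda on 2. Gamma wins 7–2.
Gamma vs Theta: Gamma, 6–3.
Lambda vs Theta: Lambda, 6–3.
No project is winless: Delta beats Gamma; Gamma beats Lambda; Lambda beats Theta; Theta beats Delta. There is no Condorcet loser.

none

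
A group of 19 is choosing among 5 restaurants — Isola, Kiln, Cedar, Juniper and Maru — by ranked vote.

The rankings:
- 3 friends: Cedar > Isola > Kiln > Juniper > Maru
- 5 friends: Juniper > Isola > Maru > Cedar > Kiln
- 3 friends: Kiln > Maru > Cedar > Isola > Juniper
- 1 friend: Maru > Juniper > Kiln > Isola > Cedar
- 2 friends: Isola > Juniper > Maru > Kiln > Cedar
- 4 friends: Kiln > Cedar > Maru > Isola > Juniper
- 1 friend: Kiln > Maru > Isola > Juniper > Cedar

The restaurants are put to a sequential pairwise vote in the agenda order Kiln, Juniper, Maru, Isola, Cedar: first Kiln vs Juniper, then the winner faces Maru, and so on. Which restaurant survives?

Cedar

Round 1: Kiln vs Juniper — 11–8, Kiln advances.
Round 2: Kiln vs Maru — 11–8, Kiln advances.
Round 3: Kiln vs Isola — 9–10, Isola advances.
Round 4: Isola vs Cedar — 9–10, Cedar advances.
Cedar survives the agenda.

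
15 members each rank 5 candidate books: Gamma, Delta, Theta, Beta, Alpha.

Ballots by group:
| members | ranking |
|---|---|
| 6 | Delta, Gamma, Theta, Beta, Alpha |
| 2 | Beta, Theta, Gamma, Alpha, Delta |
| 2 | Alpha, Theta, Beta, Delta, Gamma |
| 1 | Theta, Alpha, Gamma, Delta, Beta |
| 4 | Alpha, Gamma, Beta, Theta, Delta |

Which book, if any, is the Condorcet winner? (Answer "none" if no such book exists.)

Pairwise majorities:
Gamma vs Delta: Delta wins 8–7.
Gamma vs Theta: Gamma wins 10–5.
Gamma–Beta: Gamma 11–4.
Gamma vs Alpha: Gamma, 8–7.
Delta vs Theta: Theta wins 9–6.
Delta–Beta: Beta 8–7.
Delta–Alpha: Alpha 9–6.
Theta vs Beta: Theta wins 9–6.
Theta vs Alpha: Theta wins 9–6.
Beta vs Alpha: Beta wins 8–7.
No book is unbeaten: Gamma loses to Delta; Delta loses to Theta; Theta loses to Gamma; Beta loses to Gamma; Alpha loses to Gamma. In particular Gamma > Theta > Delta > Gamma is a majority cycle — no Condorcet winner exists.

none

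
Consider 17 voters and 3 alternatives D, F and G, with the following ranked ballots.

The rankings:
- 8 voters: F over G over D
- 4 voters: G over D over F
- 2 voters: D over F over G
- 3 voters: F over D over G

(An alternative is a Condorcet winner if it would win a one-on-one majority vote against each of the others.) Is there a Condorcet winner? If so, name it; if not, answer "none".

Check each pair by majority over 17 ballots:
D vs F: F, 11–6.
D–G: G 12–5.
F vs G: F is ranked higher on 8+2+3 = 13 ballots, G on 4. F wins 13–4.
F beats each of D, G — F is the Condorcet winner.

F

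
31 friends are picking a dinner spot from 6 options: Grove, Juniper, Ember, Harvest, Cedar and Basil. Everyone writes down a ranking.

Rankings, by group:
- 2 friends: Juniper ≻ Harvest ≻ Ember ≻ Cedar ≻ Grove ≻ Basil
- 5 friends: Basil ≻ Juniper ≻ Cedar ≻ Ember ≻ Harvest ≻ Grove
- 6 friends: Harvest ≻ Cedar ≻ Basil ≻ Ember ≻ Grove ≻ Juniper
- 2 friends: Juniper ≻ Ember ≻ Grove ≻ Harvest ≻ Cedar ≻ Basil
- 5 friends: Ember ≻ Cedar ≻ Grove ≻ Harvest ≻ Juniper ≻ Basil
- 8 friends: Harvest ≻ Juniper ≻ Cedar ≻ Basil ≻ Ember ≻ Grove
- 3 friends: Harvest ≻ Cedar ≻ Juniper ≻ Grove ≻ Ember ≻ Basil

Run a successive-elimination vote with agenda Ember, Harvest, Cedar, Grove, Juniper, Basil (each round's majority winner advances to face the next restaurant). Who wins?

Harvest

Round 1: Ember vs Harvest — 12–19, Harvest advances.
Round 2: Harvest vs Cedar — 21–10, Harvest advances.
Round 3: Harvest vs Grove — 24–7, Harvest advances.
Round 4: Harvest vs Juniper — 22–9, Harvest advances.
Round 5: Harvest vs Basil — 26–5, Harvest advances.
The agenda winner is Harvest.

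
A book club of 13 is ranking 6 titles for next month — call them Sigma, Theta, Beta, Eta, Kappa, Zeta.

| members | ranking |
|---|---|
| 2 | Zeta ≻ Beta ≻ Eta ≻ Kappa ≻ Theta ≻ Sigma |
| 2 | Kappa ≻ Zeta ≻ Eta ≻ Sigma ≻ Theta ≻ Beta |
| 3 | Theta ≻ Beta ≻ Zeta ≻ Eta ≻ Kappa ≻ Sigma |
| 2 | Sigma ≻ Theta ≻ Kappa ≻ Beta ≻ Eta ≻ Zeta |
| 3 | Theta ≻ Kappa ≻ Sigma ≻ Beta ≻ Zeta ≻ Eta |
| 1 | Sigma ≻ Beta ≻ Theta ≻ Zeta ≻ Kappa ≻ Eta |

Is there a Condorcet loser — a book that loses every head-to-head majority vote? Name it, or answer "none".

none

Pairwise majorities:
Sigma vs Theta: Theta, 8–5.
Sigma vs Beta: Sigma wins 8–5.
Sigma vs Eta: Sigma is ranked higher on 2+3+1 = 6 ballots, Eta on 7. Eta wins 7–6.
Sigma vs Kappa: Kappa wins 10–3.
Sigma vs Zeta: Zeta wins 7–6.
Theta vs Beta: Theta wins 10–3.
Theta vs Eta: Theta preferred on 3+2+3+1 = 9 ballots; Theta wins 9–4.
Theta vs Kappa: Theta preferred on 3+2+3+1 = 9 ballots; Theta wins 9–4.
Theta vs Zeta: Theta wins 9–4.
Beta vs Eta: Beta preferred on 2+3+2+3+1 = 11 ballots; Beta wins 11–2.
Beta vs Kappa: Kappa wins 7–6.
Beta vs Zeta: Beta wins 9–4.
Eta vs Kappa: Kappa wins 8–5.
Eta vs Zeta: 2 to 11, Zeta.
Kappa vs Zeta: 7 to 6, Kappa.
Every book wins at least one matchup (Sigma beats Beta; Theta beats Sigma; Beta beats Eta; Eta beats Sigma; Kappa beats Sigma; Zeta beats Sigma), so there is no Condorcet loser.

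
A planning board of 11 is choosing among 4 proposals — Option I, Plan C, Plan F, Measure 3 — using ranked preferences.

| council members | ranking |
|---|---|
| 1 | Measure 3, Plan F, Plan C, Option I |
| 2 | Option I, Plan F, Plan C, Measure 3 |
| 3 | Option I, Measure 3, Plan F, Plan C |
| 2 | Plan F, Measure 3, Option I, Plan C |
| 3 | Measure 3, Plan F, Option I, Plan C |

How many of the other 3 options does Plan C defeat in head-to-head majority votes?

0

Plan C against each rival (11 council members):
Plan C vs Option I: Plan C preferred on 1 ballot; Option I wins 10–1.
Plan C vs Plan F: 0 for Plan C, 11 for Plan F — Plan F by 11–0.
Plan C vs Measure 3: 2 for Plan C, 9 for Measure 3 — Measure 3 by 9–2.
Plan C beats no one; loses to Option I, Plan F, Measure 3 — 0 pairwise wins.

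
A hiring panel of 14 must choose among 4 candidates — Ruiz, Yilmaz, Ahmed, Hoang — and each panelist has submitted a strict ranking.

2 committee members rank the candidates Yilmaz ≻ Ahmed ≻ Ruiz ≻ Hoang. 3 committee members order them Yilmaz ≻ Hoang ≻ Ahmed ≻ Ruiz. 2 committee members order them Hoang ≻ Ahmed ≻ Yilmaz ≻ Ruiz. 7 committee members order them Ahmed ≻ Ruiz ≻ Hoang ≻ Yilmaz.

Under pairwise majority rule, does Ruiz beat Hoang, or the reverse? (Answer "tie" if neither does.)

Ballots ranking Ruiz above Hoang: 2 + 7 = 9.
Ballots ranking Hoang above Ruiz: 14 − 9 = 5.
Ruiz wins the head-to-head 9–5.

Ruiz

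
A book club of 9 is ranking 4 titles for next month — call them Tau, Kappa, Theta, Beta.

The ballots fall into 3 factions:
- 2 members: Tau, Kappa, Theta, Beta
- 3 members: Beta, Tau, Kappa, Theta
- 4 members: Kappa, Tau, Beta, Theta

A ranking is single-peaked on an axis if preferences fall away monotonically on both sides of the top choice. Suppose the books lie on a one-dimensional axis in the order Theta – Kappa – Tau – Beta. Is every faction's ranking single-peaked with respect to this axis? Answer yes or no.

yes

Axis positions: Theta=1, Kappa=2, Tau=3, Beta=4.
Faction 1 (peak Tau at position 3): ranking walks positions 3-2-1-4, expanding outward from the peak — single-peaked.
Faction 2 (peak Beta at position 4): ranking walks positions 4-3-2-1, expanding outward from the peak — single-peaked.
Faction 3 (peak Kappa at position 2): ranking walks positions 2-3-4-1, expanding outward from the peak — single-peaked.
Every ranking is single-peaked on this axis.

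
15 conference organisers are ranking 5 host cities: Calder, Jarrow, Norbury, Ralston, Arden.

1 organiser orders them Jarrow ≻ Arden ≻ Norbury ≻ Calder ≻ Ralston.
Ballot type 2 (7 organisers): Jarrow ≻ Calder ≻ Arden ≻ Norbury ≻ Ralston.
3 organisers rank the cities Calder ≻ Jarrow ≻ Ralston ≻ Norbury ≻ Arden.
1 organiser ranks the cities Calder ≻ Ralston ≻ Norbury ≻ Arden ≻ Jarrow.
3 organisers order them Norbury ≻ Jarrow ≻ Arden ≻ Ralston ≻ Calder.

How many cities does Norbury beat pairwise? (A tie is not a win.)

1

Norbury against each rival (15 organisers):
Norbury vs Calder: Calder wins 11–4.
Norbury vs Jarrow: Norbury is ranked higher on 1+3 = 4 ballots, Jarrow on 11. Jarrow wins 11–4.
Norbury–Ralston: Norbury 11–4.
Norbury vs Arden: Norbury preferred on 3+1+3 = 7 ballots; Arden wins 8–7.
Norbury beats Ralston; loses to Calder, Jarrow, Arden — 1 pairwise win.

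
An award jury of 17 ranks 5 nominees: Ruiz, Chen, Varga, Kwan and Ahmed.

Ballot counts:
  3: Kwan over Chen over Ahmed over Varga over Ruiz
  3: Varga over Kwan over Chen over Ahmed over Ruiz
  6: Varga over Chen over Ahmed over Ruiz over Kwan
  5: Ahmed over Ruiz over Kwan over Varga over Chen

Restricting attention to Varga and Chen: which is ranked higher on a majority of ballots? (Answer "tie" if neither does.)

Varga

Ballots ranking Varga above Chen: 3 + 6 + 5 = 14.
Ballots ranking Chen above Varga: 17 − 14 = 3.
Varga wins the head-to-head 14–3.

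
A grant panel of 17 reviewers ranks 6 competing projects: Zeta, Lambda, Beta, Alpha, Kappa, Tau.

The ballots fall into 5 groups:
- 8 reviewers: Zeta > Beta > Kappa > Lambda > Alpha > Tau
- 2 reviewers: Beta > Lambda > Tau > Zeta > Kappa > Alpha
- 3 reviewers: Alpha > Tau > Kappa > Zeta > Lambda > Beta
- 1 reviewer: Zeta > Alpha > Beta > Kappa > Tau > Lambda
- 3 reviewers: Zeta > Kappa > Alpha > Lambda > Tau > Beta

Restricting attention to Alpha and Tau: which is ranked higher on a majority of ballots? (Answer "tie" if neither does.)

Alpha

Ballots ranking Alpha above Tau: 8 + 3 + 1 + 3 = 15.
Ballots ranking Tau above Alpha: 17 − 15 = 2.
Alpha wins the head-to-head 15–2.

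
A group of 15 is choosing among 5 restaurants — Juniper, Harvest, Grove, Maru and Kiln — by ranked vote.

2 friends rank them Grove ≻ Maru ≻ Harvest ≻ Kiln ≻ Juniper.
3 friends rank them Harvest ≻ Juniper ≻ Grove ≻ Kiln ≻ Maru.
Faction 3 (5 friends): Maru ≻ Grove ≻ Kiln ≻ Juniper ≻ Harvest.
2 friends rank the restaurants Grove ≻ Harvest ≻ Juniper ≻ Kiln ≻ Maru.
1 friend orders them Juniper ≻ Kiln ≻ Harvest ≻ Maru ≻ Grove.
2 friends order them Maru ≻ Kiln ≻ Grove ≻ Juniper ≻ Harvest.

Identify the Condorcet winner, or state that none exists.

Head-to-head results (15 friends):
Juniper vs Harvest: Juniper preferred on 5+1+2 = 8 ballots; Juniper wins 8–7.
Juniper–Grove: Grove 11–4.
Juniper vs Maru: 3+2+1 = 6 for Juniper, 9 for Maru — Maru by 9–6.
Juniper vs Kiln: Juniper is ranked higher on 3+2+1 = 6 ballots, Kiln on 9. Kiln wins 9–6.
Harvest–Grove: Grove 11–4.
Harvest vs Maru: 3+2+1 = 6 for Harvest, 9 for Maru — Maru by 9–6.
Harvest vs Kiln: Kiln, 8–7.
Grove vs Maru: Maru wins 8–7.
Grove vs Kiln: Grove is ranked higher on 2+3+5+2 = 12 ballots, Kiln on 3. Grove wins 12–3.
Maru–Kiln: Maru 9–6.
Maru beats each of Juniper, Harvest, Grove, Kiln — Maru is the Condorcet winner.

Maru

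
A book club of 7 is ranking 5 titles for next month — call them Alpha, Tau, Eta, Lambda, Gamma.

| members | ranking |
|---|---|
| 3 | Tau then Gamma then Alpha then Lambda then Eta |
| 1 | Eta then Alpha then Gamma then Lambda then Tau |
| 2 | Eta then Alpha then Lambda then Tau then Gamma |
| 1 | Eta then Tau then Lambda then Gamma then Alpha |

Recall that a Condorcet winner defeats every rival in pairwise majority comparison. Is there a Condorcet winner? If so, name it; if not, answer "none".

Check each pair by majority over 7 ballots:
Alpha vs Tau: Tau wins 4–3.
Alpha–Eta: Eta 4–3.
Alpha vs Lambda: Alpha, 6–1.
Alpha–Gamma: Gamma 4–3.
Tau–Eta: Eta 4–3.
Tau–Lambda: Tau 4–3.
Tau–Gamma: Tau 6–1.
Eta vs Lambda: Eta, 4–3.
Eta–Gamma: Eta 4–3.
Lambda vs Gamma: Gamma wins 4–3.
Eta defeats every rival head-to-head and is the Condorcet winner.

Eta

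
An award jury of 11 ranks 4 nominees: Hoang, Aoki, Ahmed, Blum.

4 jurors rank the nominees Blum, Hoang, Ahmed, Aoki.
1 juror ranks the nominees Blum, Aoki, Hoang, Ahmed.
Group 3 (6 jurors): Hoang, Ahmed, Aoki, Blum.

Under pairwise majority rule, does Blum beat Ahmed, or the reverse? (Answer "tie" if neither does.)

Ballots ranking Blum above Ahmed: 4 + 1 = 5.
Ballots ranking Ahmed above Blum: 11 − 5 = 6.
Ahmed wins the head-to-head 6–5.

Ahmed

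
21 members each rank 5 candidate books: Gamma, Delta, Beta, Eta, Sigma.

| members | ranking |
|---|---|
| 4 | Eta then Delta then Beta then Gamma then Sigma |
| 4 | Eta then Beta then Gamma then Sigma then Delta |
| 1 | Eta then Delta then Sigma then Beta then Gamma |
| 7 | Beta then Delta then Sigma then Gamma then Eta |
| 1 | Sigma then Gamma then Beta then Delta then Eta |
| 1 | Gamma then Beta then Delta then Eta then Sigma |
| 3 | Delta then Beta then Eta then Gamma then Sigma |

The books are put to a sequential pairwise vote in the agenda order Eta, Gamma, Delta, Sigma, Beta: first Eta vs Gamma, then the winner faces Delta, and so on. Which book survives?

Beta

Round 1: Eta vs Gamma — 12–9, Eta advances.
Round 2: Eta vs Delta — 9–12, Delta advances.
Round 3: Delta vs Sigma — 16–5, Delta advances.
Round 4: Delta vs Beta — 8–13, Beta advances.
The agenda winner is Beta.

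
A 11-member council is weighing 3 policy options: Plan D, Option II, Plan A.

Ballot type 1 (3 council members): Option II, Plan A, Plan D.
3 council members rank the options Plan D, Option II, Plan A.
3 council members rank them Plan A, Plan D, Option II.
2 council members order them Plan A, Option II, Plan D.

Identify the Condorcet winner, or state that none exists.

Pairwise majorities:
Plan D vs Option II: Plan D preferred on 3+3 = 6 ballots; Plan D wins 6–5.
Plan D vs Plan A: Plan A wins 8–3.
Option II vs Plan A: Option II wins 6–5.
Every option loses at least once (Plan D loses to Plan A; Option II loses to Plan D; Plan A loses to Option II). The majority relation contains the cycle Plan D > Option II > Plan A > Plan D, so there is no Condorcet winner.

none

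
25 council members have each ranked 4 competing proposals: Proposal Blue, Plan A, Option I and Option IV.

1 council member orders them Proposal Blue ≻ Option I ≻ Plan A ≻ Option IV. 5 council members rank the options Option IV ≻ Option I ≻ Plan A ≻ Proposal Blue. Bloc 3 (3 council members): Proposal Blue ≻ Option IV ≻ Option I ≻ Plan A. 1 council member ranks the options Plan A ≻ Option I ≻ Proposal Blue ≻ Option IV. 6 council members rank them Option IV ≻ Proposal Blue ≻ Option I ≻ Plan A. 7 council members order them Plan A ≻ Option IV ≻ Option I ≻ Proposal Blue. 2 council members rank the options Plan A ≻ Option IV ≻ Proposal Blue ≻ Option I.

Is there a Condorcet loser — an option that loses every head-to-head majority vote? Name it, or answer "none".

Proposal Blue

Pairwise majorities:
Proposal Blue–Plan A: Plan A 15–10.
Proposal Blue–Option I: Option I 13–12.
Proposal Blue vs Option IV: Proposal Blue is ranked higher on 1+3+1 = 5 ballots, Option IV on 20. Option IV wins 20–5.
Plan A vs Option I: Plan A preferred on 1+7+2 = 10 ballots; Option I wins 15–10.
Plan A vs Option IV: Plan A preferred on 1+1+7+2 = 11 ballots; Option IV wins 14–11.
Option I vs Option IV: Option I is ranked higher on 1+1 = 2 ballots, Option IV on 23. Option IV wins 23–2.
Proposal Blue loses to every other option — it is the Condorcet loser.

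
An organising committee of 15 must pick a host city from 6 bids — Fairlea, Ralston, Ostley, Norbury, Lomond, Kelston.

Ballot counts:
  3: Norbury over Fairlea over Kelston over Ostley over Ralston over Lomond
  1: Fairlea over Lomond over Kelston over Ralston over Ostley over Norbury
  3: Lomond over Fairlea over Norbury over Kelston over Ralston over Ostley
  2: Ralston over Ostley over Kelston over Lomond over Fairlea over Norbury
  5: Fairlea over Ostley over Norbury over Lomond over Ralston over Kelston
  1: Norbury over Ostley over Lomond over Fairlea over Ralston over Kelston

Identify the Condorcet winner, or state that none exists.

Fairlea

Check each pair by majority over 15 ballots:
Fairlea–Ralston: Fairlea 13–2.
Fairlea vs Ostley: Fairlea, 12–3.
Fairlea vs Norbury: Fairlea wins 11–4.
Fairlea vs Lomond: Fairlea, 9–6.
Fairlea vs Kelston: Fairlea wins 13–2.
Ralston vs Ostley: Ostley, 9–6.
Ralston vs Norbury: Norbury, 12–3.
Ralston–Lomond: Lomond 10–5.
Ralston vs Kelston: Ralston wins 8–7.
Ostley vs Norbury: Ostley wins 8–7.
Ostley vs Lomond: Ostley wins 11–4.
Ostley vs Kelston: Ostley wins 8–7.
Norbury–Lomond: Norbury 9–6.
Norbury vs Kelston: Norbury, 12–3.
Lomond vs Kelston: Lomond, 10–5.
Fairlea wins every pairwise contest, so Fairlea is the Condorcet winner.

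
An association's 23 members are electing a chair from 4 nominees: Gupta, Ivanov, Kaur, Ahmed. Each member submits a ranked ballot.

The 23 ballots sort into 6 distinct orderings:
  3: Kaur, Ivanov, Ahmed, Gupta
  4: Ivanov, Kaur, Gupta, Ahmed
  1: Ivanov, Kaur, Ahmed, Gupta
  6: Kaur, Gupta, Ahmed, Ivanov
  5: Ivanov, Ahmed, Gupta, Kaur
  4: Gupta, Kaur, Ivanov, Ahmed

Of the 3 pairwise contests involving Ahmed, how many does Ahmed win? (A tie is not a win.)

0

Ahmed against each rival (23 voters):
Ahmed vs Gupta: Ahmed preferred on 3+1+5 = 9 ballots; Gupta wins 14–9.
Ahmed–Ivanov: Ivanov 17–6.
Ahmed vs Kaur: 5 to 18, Kaur.
Ahmed beats no one; loses to Gupta, Ivanov, Kaur — 0 pairwise wins.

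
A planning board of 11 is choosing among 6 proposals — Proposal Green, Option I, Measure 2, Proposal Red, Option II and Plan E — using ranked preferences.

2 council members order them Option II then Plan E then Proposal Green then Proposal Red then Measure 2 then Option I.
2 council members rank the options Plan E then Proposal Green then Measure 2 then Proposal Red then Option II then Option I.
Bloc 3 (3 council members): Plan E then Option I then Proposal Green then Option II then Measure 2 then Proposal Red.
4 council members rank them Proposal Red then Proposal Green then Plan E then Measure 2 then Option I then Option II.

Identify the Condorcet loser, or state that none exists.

Option II

Head-to-head results (11 council members):
Proposal Green vs Option I: 8 to 3, Proposal Green.
Proposal Green vs Measure 2: Proposal Green wins 11–0.
Proposal Green vs Proposal Red: Proposal Green, 7–4.
Proposal Green vs Option II: Proposal Green, 9–2.
Proposal Green vs Plan E: 4 to 7, Plan E.
Option I vs Measure 2: Measure 2 wins 8–3.
Option I vs Proposal Red: Proposal Red wins 8–3.
Option I vs Option II: Option I, 7–4.
Option I vs Plan E: Plan E wins 11–0.
Measure 2 vs Proposal Red: Measure 2 is ranked higher on 2+3 = 5 ballots, Proposal Red on 6. Proposal Red wins 6–5.
Measure 2 vs Option II: Measure 2 is ranked higher on 2+4 = 6 ballots, Option II on 5. Measure 2 wins 6–5.
Measure 2 vs Plan E: 0 for Measure 2, 11 for Plan E — Plan E by 11–0.
Proposal Red vs Option II: Proposal Red wins 6–5.
Proposal Red vs Plan E: Plan E, 7–4.
Option II vs Plan E: Plan E wins 9–2.
Only Option II has no wins; Option II is the Condorcet loser.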